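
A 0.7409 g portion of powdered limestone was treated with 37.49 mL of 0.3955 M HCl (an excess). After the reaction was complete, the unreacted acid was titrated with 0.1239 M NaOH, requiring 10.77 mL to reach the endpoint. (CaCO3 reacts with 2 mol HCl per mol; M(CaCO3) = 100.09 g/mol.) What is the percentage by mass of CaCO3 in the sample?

91.1%

Total n(HCl) added = 0.3955 x 0.03749 = 0.01483 mol.
n(NaOH) used = 0.1239 x 0.01077 = 0.001334 mol, which equals the excess n(HCl).
So n(HCl) consumed by the sample = 0.01483 - 0.001334 = 0.01349 mol.
n(CaCO3) = 0.01349 / 2 = 0.006746 mol.
mass CaCO3 = 0.006746 x 100.09 = 0.6753 g, so %CaCO3 = 0.6753/0.7409 x 100 = 91.1%.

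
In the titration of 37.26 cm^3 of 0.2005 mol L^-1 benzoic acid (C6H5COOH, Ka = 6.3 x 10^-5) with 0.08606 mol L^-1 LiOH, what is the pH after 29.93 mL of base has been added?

Initial n(C6H5COOH) = 0.2005 x 0.03726 = 0.007471 mol.
n(LiOH) added = 0.08606 x 0.02993 = 0.002576 mol, converting that many moles of C6H5COOH to C6H5COO-.
Remaining n(C6H5COOH) = 0.004895 mol; n(C6H5COO-) = 0.002576 mol.
By Henderson-Hasselbalch, pH = pKa + log([A^-]/[HA]) = 4.20 + log(0.002576/0.004895) = 4.20 + (-0.28) = 3.92.

3.92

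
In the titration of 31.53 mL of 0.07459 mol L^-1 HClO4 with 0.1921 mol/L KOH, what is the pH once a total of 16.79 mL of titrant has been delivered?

n(acid) = 0.07459 x 0.03153 = 0.002352 mol; n(KOH) added = 0.1921 x 0.01679 = 0.003225 mol.
Base is in excess by 0.003225 - 0.002352 = 0.0008735 mol in a total volume of 0.04832 L.
[OH^-] = 0.0008735/0.04832 = 0.01808 M, so pOH = 1.74 and pH = 14.00 - 1.74 = 12.26.

12.26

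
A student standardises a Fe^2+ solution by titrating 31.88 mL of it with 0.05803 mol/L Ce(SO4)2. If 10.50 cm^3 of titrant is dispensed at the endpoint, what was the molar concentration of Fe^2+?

0.0191 M

n(Ce(SO4)2) = 0.05803 x 0.01050 = 0.0006093 mol.
From the balanced equation, 1 mol Ce(SO4)2 reacts with 1 mol Fe^2+, so n(Fe^2+) = 0.0006093 x 1/1 = 0.0006093 mol.
[Fe^2+] = 0.0006093 / 0.03188 L = 0.0191 M.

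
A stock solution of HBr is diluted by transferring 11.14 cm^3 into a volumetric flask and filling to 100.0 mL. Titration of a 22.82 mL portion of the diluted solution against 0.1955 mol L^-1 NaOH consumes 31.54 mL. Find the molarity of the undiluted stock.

2.43 M

n(NaOH) = 0.1955 x 0.03154 = 0.006166 mol.
n(HBr) in the aliquot = 0.006166 mol.
[diluted HBr] = 0.006166 / 0.02282 = 0.2702 M.
Dilution factor = 100.0/11.14 = 8.977, so [stock] = 0.2702 x 8.977 = 2.43 M.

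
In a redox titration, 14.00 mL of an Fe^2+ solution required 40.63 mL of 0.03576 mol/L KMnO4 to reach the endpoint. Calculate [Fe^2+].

0.519 M

n(KMnO4) = 0.03576 x 0.04063 = 0.001453 mol.
From the balanced equation, 1 mol KMnO4 reacts with 5 mol Fe^2+, so n(Fe^2+) = 0.001453 x 5/1 = 0.007265 mol.
[Fe^2+] = 0.007265 / 0.01400 L = 0.519 M.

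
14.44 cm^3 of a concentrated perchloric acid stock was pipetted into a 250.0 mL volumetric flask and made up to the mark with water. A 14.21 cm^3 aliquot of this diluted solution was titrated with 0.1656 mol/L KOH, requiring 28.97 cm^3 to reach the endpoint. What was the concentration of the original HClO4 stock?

n(KOH) = 0.1656 x 0.02897 = 0.004797 mol.
n(HClO4) in the aliquot = 0.004797 mol.
[diluted HClO4] = 0.004797 / 0.01421 = 0.3376 M.
Dilution factor = 250.0/14.44 = 17.31, so [stock] = 0.3376 x 17.31 = 5.85 M.

5.85 M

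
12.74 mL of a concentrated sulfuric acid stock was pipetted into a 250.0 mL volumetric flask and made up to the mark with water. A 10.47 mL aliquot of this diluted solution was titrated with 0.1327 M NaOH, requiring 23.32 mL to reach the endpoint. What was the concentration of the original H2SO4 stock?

2.90 M

n(NaOH) = 0.1327 x 0.02332 = 0.003095 mol.
n(H2SO4) in the aliquot = 0.003095 x 1/2 = 0.001547 mol.
[diluted H2SO4] = 0.001547 / 0.01047 = 0.1478 M.
Dilution factor = 250.0/12.74 = 19.62, so [stock] = 0.1478 x 19.62 = 2.90 M.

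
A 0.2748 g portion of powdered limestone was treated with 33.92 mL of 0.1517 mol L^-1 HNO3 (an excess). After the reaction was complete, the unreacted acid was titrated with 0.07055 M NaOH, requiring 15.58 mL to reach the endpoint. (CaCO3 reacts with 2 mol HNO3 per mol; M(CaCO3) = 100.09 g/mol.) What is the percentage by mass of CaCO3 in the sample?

73.7%

Total n(HNO3) added = 0.1517 x 0.03392 = 0.005146 mol.
n(NaOH) used = 0.07055 x 0.01558 = 0.001099 mol, which equals the excess n(HNO3).
So n(HNO3) consumed by the sample = 0.005146 - 0.001099 = 0.004046 mol.
n(CaCO3) = 0.004046 / 2 = 0.002023 mol.
mass CaCO3 = 0.002023 x 100.09 = 0.2025 g, so %CaCO3 = 0.2025/0.2748 x 100 = 73.7%.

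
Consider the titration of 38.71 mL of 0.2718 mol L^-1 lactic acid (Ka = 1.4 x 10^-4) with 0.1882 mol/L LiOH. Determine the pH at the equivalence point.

8.45

n(HC3H5O3) = 0.2718 x 0.03871 = 0.01052 mol; V(LiOH) at equivalence = 0.01052/0.1882 = 0.05591 L.
At equivalence all the acid is converted to C3H5O3-; total volume = 0.03871 + 0.05591 = 0.09462 L, so [C3H5O3-] = 0.01052/0.09462 = 0.1112 M.
Kb = Kw/Ka = 1.0e-14 / 1.4 x 10^-4 = 7.14e-11.
[OH^-] = sqrt(Kb x [C3H5O3-]) = sqrt(7.14e-11 x 0.1112) = 2.82e-6 M.
pOH = 5.55, so pH = 14.00 - 5.55 = 8.45.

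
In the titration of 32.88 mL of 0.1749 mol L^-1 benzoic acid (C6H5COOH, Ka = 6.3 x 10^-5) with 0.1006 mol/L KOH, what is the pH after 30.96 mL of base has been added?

4.27

Initial n(C6H5COOH) = 0.1749 x 0.03288 = 0.005751 mol.
n(KOH) added = 0.1006 x 0.03096 = 0.003115 mol, converting that many moles of C6H5COOH to C6H5COO-.
Remaining n(C6H5COOH) = 0.002636 mol; n(C6H5COO-) = 0.003115 mol.
By Henderson-Hasselbalch, pH = pKa + log([A^-]/[HA]) = 4.20 + log(0.003115/0.002636) = 4.20 + (+0.07) = 4.27.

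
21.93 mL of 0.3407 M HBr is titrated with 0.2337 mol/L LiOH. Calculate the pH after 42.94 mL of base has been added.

n(acid) = 0.3407 x 0.02193 = 0.007472 mol; n(LiOH) added = 0.2337 x 0.04294 = 0.01004 mol.
Base is in excess by 0.01004 - 0.007472 = 0.002564 mol in a total volume of 0.06487 L.
[OH^-] = 0.002564/0.06487 = 0.03952 M, so pOH = 1.40 and pH = 14.00 - 1.40 = 12.60.

12.60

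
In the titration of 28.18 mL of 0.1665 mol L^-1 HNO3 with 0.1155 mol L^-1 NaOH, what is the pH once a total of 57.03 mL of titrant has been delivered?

12.35

n(acid) = 0.1665 x 0.02818 = 0.004692 mol; n(NaOH) added = 0.1155 x 0.05703 = 0.006587 mol.
Base is in excess by 0.006587 - 0.004692 = 0.001895 mol in a total volume of 0.08521 L.
[OH^-] = 0.001895/0.08521 = 0.02224 M, so pOH = 1.65 and pH = 14.00 - 1.65 = 12.35.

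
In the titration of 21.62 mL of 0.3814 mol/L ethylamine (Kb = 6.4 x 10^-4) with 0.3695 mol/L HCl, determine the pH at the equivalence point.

n(C2H5NH2) = 0.3814 x 0.02162 = 0.008246 mol; V(HCl) at equivalence = 0.008246/0.3695 = 0.02232 L.
At equivalence the base is fully converted to C2H5NH3+; total volume = 0.04394 L, so [C2H5NH3+] = 0.008246/0.04394 = 0.1877 M.
Ka(C2H5NH3+) = Kw/Kb = 1.0e-14 / 6.4 x 10^-4 = 1.56e-11.
[H^+] = sqrt(Ka x [C2H5NH3+]) = sqrt(1.56e-11 x 0.1877) = 1.71e-6 M.
pH = -log(1.71e-6) = 5.77.

5.77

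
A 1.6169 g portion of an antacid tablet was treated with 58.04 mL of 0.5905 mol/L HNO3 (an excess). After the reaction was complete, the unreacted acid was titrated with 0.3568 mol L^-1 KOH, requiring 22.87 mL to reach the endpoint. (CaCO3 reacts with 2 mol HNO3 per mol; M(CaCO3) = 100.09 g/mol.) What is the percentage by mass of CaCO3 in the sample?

Total n(HNO3) added = 0.5905 x 0.05804 = 0.03427 mol.
n(KOH) used = 0.3568 x 0.02287 = 0.008160 mol, which equals the excess n(HNO3).
So n(HNO3) consumed by the sample = 0.03427 - 0.008160 = 0.02611 mol.
n(CaCO3) = 0.02611 / 2 = 0.01306 mol.
mass CaCO3 = 0.01306 x 100.09 = 1.307 g, so %CaCO3 = 1.307/1.6169 x 100 = 80.8%.

80.8%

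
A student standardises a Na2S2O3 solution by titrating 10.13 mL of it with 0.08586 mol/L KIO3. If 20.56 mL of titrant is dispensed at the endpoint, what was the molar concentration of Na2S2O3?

1.05 M

n(KIO3) = 0.08586 x 0.02056 = 0.001765 mol.
From the balanced equation, 1 mol KIO3 reacts with 6 mol Na2S2O3, so n(Na2S2O3) = 0.001765 x 6/1 = 0.01059 mol.
[Na2S2O3] = 0.01059 / 0.01013 L = 1.05 M.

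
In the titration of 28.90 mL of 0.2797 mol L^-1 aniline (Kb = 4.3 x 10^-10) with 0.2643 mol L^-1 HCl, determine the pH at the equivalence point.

2.75

n(C6H5NH2) = 0.2797 x 0.02890 = 0.008083 mol; V(HCl) at equivalence = 0.008083/0.2643 = 0.03058 L.
At equivalence the base is fully converted to C6H5NH3+; total volume = 0.05948 L, so [C6H5NH3+] = 0.008083/0.05948 = 0.1359 M.
Ka(C6H5NH3+) = Kw/Kb = 1.0e-14 / 4.3 x 10^-10 = 2.33e-5.
[H^+] = sqrt(Ka x [C6H5NH3+]) = sqrt(2.33e-5 x 0.1359) = 0.00178 M.
pH = -log(0.00178) = 2.75.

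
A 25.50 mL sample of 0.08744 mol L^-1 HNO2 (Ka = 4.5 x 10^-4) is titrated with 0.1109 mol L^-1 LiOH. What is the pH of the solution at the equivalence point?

n(HNO2) = 0.08744 x 0.02550 = 0.002230 mol; V(LiOH) at equivalence = 0.002230/0.1109 = 0.02011 L.
At equivalence all the acid is converted to NO2-; total volume = 0.02550 + 0.02011 = 0.04561 L, so [NO2-] = 0.002230/0.04561 = 0.04889 M.
Kb = Kw/Ka = 1.0e-14 / 4.5 x 10^-4 = 2.22e-11.
[OH^-] = sqrt(Kb x [NO2-]) = sqrt(2.22e-11 x 0.04889) = 1.04e-6 M.
pOH = 5.98, so pH = 14.00 - 5.98 = 8.02.

8.02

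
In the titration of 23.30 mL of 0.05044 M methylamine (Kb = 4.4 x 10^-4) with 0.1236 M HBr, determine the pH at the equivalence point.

6.04

n(CH3NH2) = 0.05044 x 0.02330 = 0.001175 mol; V(HBr) at equivalence = 0.001175/0.1236 = 0.009509 L.
At equivalence the base is fully converted to CH3NH3+; total volume = 0.03281 L, so [CH3NH3+] = 0.001175/0.03281 = 0.03582 M.
Ka(CH3NH3+) = Kw/Kb = 1.0e-14 / 4.4 x 10^-4 = 2.27e-11.
[H^+] = sqrt(Ka x [CH3NH3+]) = sqrt(2.27e-11 x 0.03582) = 9.02e-7 M.
pH = -log(9.02e-7) = 6.04.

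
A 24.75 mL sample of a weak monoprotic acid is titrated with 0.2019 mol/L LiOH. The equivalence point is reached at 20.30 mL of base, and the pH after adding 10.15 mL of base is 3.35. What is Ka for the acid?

4.5 x 10^-4

10.15 mL is half of the equivalence volume, so this is the half-equivalence point where [HA] = [A^-].
At half-equivalence pH = pKa, so pKa = 3.35.
Ka = 10^(-3.35) = 4.5 x 10^-4.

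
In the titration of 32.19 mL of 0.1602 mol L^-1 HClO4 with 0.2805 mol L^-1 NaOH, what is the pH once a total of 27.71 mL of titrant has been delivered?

n(acid) = 0.1602 x 0.03219 = 0.005157 mol; n(NaOH) added = 0.2805 x 0.02771 = 0.007773 mol.
Base is in excess by 0.007773 - 0.005157 = 0.002616 mol in a total volume of 0.05990 L.
[OH^-] = 0.002616/0.05990 = 0.04367 M, so pOH = 1.36 and pH = 14.00 - 1.36 = 12.64.

12.64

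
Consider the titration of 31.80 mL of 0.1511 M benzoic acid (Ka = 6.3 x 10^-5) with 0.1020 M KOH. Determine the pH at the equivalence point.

8.49

n(C6H5COOH) = 0.1511 x 0.03180 = 0.004805 mol; V(KOH) at equivalence = 0.004805/0.1020 = 0.04711 L.
At equivalence all the acid is converted to C6H5COO-; total volume = 0.03180 + 0.04711 = 0.07891 L, so [C6H5COO-] = 0.004805/0.07891 = 0.06089 M.
Kb = Kw/Ka = 1.0e-14 / 6.3 x 10^-5 = 1.59e-10.
[OH^-] = sqrt(Kb x [C6H5COO-]) = sqrt(1.59e-10 x 0.06089) = 3.11e-6 M.
pOH = 5.51, so pH = 14.00 - 5.51 = 8.49.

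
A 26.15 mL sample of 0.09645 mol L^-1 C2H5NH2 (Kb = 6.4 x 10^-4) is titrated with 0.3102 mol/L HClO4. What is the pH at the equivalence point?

5.97

n(C2H5NH2) = 0.09645 x 0.02615 = 0.002522 mol; V(HClO4) at equivalence = 0.002522/0.3102 = 0.008131 L.
At equivalence the base is fully converted to C2H5NH3+; total volume = 0.03428 L, so [C2H5NH3+] = 0.002522/0.03428 = 0.07357 M.
Ka(C2H5NH3+) = Kw/Kb = 1.0e-14 / 6.4 x 10^-4 = 1.56e-11.
[H^+] = sqrt(Ka x [C2H5NH3+]) = sqrt(1.56e-11 x 0.07357) = 1.07e-6 M.
pH = -log(1.07e-6) = 5.97.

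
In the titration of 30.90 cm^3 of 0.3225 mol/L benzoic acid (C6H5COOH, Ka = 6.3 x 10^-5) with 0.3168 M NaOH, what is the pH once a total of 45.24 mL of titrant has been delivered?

n(acid) = 0.3225 x 0.03090 = 0.009965 mol; n(NaOH) added = 0.3168 x 0.04524 = 0.01433 mol.
Base is in excess by 0.01433 - 0.009965 = 0.004367 mol in a total volume of 0.07614 L.
[OH^-] = 0.004367/0.07614 = 0.05735 M, so pOH = 1.24 and pH = 14.00 - 1.24 = 12.76.

12.76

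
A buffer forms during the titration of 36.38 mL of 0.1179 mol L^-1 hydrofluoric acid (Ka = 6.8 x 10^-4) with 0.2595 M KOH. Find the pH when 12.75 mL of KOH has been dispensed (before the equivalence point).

3.70

Initial n(HF) = 0.1179 x 0.03638 = 0.004289 mol.
n(KOH) added = 0.2595 x 0.01275 = 0.003309 mol, converting that many moles of HF to F-.
Remaining n(HF) = 0.0009806 mol; n(F-) = 0.003309 mol.
By Henderson-Hasselbalch, pH = pKa + log([A^-]/[HA]) = 3.17 + log(0.003309/0.0009806) = 3.17 + (+0.53) = 3.70.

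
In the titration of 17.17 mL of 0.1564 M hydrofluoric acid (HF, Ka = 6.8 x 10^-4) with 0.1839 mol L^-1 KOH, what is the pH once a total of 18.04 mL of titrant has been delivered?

n(acid) = 0.1564 x 0.01717 = 0.002685 mol; n(KOH) added = 0.1839 x 0.01804 = 0.003318 mol.
Base is in excess by 0.003318 - 0.002685 = 0.0006322 mol in a total volume of 0.03521 L.
[OH^-] = 0.0006322/0.03521 = 0.01795 M, so pOH = 1.75 and pH = 14.00 - 1.75 = 12.25.

12.25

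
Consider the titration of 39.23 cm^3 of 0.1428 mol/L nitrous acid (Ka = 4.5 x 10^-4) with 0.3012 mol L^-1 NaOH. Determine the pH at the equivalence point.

n(HNO2) = 0.1428 x 0.03923 = 0.005602 mol; V(NaOH) at equivalence = 0.005602/0.3012 = 0.01860 L.
At equivalence all the acid is converted to NO2-; total volume = 0.03923 + 0.01860 = 0.05783 L, so [NO2-] = 0.005602/0.05783 = 0.09687 M.
Kb = Kw/Ka = 1.0e-14 / 4.5 x 10^-4 = 2.22e-11.
[OH^-] = sqrt(Kb x [NO2-]) = sqrt(2.22e-11 x 0.09687) = 1.47e-6 M.
pOH = 5.83, so pH = 14.00 - 5.83 = 8.17.

8.17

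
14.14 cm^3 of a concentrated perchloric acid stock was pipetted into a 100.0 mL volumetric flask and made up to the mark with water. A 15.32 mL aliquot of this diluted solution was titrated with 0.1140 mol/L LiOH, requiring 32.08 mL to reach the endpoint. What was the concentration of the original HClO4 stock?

1.69 M

n(LiOH) = 0.1140 x 0.03208 = 0.003657 mol.
n(HClO4) in the aliquot = 0.003657 mol.
[diluted HClO4] = 0.003657 / 0.01532 = 0.2387 M.
Dilution factor = 100.0/14.14 = 7.072, so [stock] = 0.2387 x 7.072 = 1.69 M.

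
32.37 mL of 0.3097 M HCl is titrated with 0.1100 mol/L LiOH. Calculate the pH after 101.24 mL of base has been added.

11.92

n(acid) = 0.3097 x 0.03237 = 0.01002 mol; n(LiOH) added = 0.1100 x 0.1012 = 0.01114 mol.
Base is in excess by 0.01114 - 0.01002 = 0.001111 mol in a total volume of 0.1336 L.
[OH^-] = 0.001111/0.1336 = 0.008318 M, so pOH = 2.08 and pH = 14.00 - 2.08 = 11.92.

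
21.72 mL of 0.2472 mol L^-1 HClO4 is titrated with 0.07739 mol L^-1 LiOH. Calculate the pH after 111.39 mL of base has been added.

12.39

n(acid) = 0.2472 x 0.02172 = 0.005369 mol; n(LiOH) added = 0.07739 x 0.1114 = 0.008620 mol.
Base is in excess by 0.008620 - 0.005369 = 0.003251 mol in a total volume of 0.1331 L.
[OH^-] = 0.003251/0.1331 = 0.02443 M, so pOH = 1.61 and pH = 14.00 - 1.61 = 12.39.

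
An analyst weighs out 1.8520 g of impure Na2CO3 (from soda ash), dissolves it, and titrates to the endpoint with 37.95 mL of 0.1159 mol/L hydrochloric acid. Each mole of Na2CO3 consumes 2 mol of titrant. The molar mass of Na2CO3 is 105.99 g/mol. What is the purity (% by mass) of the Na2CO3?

12.6%

n(HCl) = 0.1159 x 0.03795 = 0.004398 mol.
n(Na2CO3) = 0.004398 / 2 = 0.002199 mol.
mass of Na2CO3 = 0.002199 x 105.99 = 0.2331 g.
% purity = 0.2331 / 1.8520 x 100 = 12.6%.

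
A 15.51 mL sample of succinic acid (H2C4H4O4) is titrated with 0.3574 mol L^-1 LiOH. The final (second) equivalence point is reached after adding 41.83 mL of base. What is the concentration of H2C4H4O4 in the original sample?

n(LiOH) = 0.3574 x 0.04183 = 0.01495 mol.
At the final (second) equivalence point, 2 mol OH^- react per mol H2C4H4O4, so n(H2C4H4O4) = 0.01495 / 2 = 0.007475 mol.
[H2C4H4O4] = 0.007475 / 0.01551 L = 0.482 M.

0.482 M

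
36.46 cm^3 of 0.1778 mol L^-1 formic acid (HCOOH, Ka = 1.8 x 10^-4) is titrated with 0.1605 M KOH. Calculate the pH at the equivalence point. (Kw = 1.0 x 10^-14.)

8.34

n(HCOOH) = 0.1778 x 0.03646 = 0.006483 mol; V(KOH) at equivalence = 0.006483/0.1605 = 0.04039 L.
At equivalence all the acid is converted to HCOO-; total volume = 0.03646 + 0.04039 = 0.07685 L, so [HCOO-] = 0.006483/0.07685 = 0.08435 M.
Kb = Kw/Ka = 1.0e-14 / 1.8 x 10^-4 = 5.56e-11.
[OH^-] = sqrt(Kb x [HCOO-]) = sqrt(5.56e-11 x 0.08435) = 2.16e-6 M.
pOH = 5.66, so pH = 14.00 - 5.66 = 8.34.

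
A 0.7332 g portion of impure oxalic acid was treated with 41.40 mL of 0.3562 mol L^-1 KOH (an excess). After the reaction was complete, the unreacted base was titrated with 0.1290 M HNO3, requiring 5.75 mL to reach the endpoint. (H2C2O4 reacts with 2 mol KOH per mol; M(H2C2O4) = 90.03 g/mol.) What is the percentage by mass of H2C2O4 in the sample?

86.0%

Total n(KOH) added = 0.3562 x 0.04140 = 0.01475 mol.
n(HNO3) used = 0.1290 x 0.005750 = 0.0007418 mol, which equals the excess n(KOH).
So n(KOH) consumed by the sample = 0.01475 - 0.0007418 = 0.01400 mol.
n(H2C2O4) = 0.01400 / 2 = 0.007002 mol.
mass H2C2O4 = 0.007002 x 90.03 = 0.6304 g, so %H2C2O4 = 0.6304/0.7332 x 100 = 86.0%.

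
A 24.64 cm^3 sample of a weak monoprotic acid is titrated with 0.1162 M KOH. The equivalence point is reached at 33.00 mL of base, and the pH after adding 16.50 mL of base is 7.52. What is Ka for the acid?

3.0 x 10^-8

16.50 mL is half of the equivalence volume, so this is the half-equivalence point where [HA] = [A^-].
At half-equivalence pH = pKa, so pKa = 7.52.
Ka = 10^(-7.52) = 3.0 x 10^-8.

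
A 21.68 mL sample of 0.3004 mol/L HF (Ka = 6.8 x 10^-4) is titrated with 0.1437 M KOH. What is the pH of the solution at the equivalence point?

n(HF) = 0.3004 x 0.02168 = 0.006513 mol; V(KOH) at equivalence = 0.006513/0.1437 = 0.04532 L.
At equivalence all the acid is converted to F-; total volume = 0.02168 + 0.04532 = 0.06700 L, so [F-] = 0.006513/0.06700 = 0.09720 M.
Kb = Kw/Ka = 1.0e-14 / 6.8 x 10^-4 = 1.47e-11.
[OH^-] = sqrt(Kb x [F-]) = sqrt(1.47e-11 x 0.09720) = 1.20e-6 M.
pOH = 5.92, so pH = 14.00 - 5.92 = 8.08.

8.08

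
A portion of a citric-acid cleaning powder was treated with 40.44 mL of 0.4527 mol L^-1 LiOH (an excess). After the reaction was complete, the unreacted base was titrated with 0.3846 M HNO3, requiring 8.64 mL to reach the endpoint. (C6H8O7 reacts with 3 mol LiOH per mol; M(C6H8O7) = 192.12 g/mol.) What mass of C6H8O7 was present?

0.960 g

Total n(LiOH) added = 0.4527 x 0.04044 = 0.01831 mol.
n(HNO3) used = 0.3846 x 0.008640 = 0.003323 mol, which equals the excess n(LiOH).
So n(LiOH) consumed by the sample = 0.01831 - 0.003323 = 0.01498 mol.
n(C6H8O7) = 0.01498 / 3 = 0.004995 mol.
mass = 0.004995 mol x 192.12 g/mol = 0.960 g.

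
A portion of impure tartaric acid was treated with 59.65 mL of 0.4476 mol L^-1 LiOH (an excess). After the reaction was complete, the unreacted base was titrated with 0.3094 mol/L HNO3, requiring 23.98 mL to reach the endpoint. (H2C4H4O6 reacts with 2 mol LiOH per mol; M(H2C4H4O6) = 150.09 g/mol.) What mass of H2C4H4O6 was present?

1.45 g

Total n(LiOH) added = 0.4476 x 0.05965 = 0.02670 mol.
n(HNO3) used = 0.3094 x 0.02398 = 0.007419 mol, which equals the excess n(LiOH).
So n(LiOH) consumed by the sample = 0.02670 - 0.007419 = 0.01928 mol.
n(H2C4H4O6) = 0.01928 / 2 = 0.009640 mol.
mass = 0.009640 mol x 150.09 g/mol = 1.45 g.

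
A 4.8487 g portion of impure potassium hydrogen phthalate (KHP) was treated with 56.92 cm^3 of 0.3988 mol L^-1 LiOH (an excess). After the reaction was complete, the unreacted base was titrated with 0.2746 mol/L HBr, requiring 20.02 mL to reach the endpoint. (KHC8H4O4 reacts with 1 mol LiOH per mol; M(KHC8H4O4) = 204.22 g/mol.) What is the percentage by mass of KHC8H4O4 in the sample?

Total n(LiOH) added = 0.3988 x 0.05692 = 0.02270 mol.
n(HBr) used = 0.2746 x 0.02002 = 0.005497 mol, which equals the excess n(LiOH).
So n(LiOH) consumed by the sample = 0.02270 - 0.005497 = 0.01720 mol.
n(KHC8H4O4) = 0.01720 / 1 = 0.01720 mol.
mass KHC8H4O4 = 0.01720 x 204.22 = 3.513 g, so %KHC8H4O4 = 3.513/4.8487 x 100 = 72.5%.

72.5%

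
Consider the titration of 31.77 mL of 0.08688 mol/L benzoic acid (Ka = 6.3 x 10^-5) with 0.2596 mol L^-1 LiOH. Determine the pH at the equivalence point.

n(C6H5COOH) = 0.08688 x 0.03177 = 0.002760 mol; V(LiOH) at equivalence = 0.002760/0.2596 = 0.01063 L.
At equivalence all the acid is converted to C6H5COO-; total volume = 0.03177 + 0.01063 = 0.04240 L, so [C6H5COO-] = 0.002760/0.04240 = 0.06509 M.
Kb = Kw/Ka = 1.0e-14 / 6.3 x 10^-5 = 1.59e-10.
[OH^-] = sqrt(Kb x [C6H5COO-]) = sqrt(1.59e-10 x 0.06509) = 3.21e-6 M.
pOH = 5.49, so pH = 14.00 - 5.49 = 8.51.

8.51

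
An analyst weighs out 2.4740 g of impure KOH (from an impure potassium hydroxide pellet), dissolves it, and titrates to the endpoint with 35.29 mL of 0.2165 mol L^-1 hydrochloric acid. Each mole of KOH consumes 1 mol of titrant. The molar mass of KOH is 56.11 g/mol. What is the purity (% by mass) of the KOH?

n(HCl) = 0.2165 x 0.03529 = 0.007640 mol.
n(KOH) = 0.007640 / 1 = 0.007640 mol.
mass of KOH = 0.007640 x 56.11 = 0.4287 g.
% purity = 0.4287 / 2.4740 x 100 = 17.3%.

17.3%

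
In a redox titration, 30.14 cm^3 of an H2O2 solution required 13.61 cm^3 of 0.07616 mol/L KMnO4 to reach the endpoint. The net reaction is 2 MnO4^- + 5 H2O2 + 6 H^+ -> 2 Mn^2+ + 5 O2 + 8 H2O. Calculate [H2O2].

0.0860 M

n(KMnO4) = 0.07616 x 0.01361 = 0.001037 mol.
From the balanced equation, 2 mol KMnO4 reacts with 5 mol H2O2, so n(H2O2) = 0.001037 x 5/2 = 0.002591 mol.
[H2O2] = 0.002591 / 0.03014 L = 0.0860 M.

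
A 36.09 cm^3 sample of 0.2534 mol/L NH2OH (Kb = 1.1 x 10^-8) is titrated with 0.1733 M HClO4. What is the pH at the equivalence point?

3.51

n(NH2OH) = 0.2534 x 0.03609 = 0.009145 mol; V(HClO4) at equivalence = 0.009145/0.1733 = 0.05277 L.
At equivalence the base is fully converted to NH3OH+; total volume = 0.08886 L, so [NH3OH+] = 0.009145/0.08886 = 0.1029 M.
Ka(NH3OH+) = Kw/Kb = 1.0e-14 / 1.1 x 10^-8 = 9.09e-7.
[H^+] = sqrt(Ka x [NH3OH+]) = sqrt(9.09e-7 x 0.1029) = 0.000306 M.
pH = -log(0.000306) = 3.51.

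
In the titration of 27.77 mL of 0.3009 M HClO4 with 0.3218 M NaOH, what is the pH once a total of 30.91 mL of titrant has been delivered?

n(acid) = 0.3009 x 0.02777 = 0.008356 mol; n(NaOH) added = 0.3218 x 0.03091 = 0.009947 mol.
Base is in excess by 0.009947 - 0.008356 = 0.001591 mol in a total volume of 0.05868 L.
[OH^-] = 0.001591/0.05868 = 0.02711 M, so pOH = 1.57 and pH = 14.00 - 1.57 = 12.43.

12.43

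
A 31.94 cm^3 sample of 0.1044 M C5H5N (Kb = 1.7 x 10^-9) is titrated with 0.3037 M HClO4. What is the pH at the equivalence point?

3.17

n(C5H5N) = 0.1044 x 0.03194 = 0.003335 mol; V(HClO4) at equivalence = 0.003335/0.3037 = 0.01098 L.
At equivalence the base is fully converted to C5H5NH+; total volume = 0.04292 L, so [C5H5NH+] = 0.003335/0.04292 = 0.07769 M.
Ka(C5H5NH+) = Kw/Kb = 1.0e-14 / 1.7 x 10^-9 = 5.88e-6.
[H^+] = sqrt(Ka x [C5H5NH+]) = sqrt(5.88e-6 x 0.07769) = 0.000676 M.
pH = -log(0.000676) = 3.17.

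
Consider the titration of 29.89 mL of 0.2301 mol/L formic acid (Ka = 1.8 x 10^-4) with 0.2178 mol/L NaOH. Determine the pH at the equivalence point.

n(HCOOH) = 0.2301 x 0.02989 = 0.006878 mol; V(NaOH) at equivalence = 0.006878/0.2178 = 0.03158 L.
At equivalence all the acid is converted to HCOO-; total volume = 0.02989 + 0.03158 = 0.06147 L, so [HCOO-] = 0.006878/0.06147 = 0.1119 M.
Kb = Kw/Ka = 1.0e-14 / 1.8 x 10^-4 = 5.56e-11.
[OH^-] = sqrt(Kb x [HCOO-]) = sqrt(5.56e-11 x 0.1119) = 2.49e-6 M.
pOH = 5.60, so pH = 14.00 - 5.60 = 8.40.

8.40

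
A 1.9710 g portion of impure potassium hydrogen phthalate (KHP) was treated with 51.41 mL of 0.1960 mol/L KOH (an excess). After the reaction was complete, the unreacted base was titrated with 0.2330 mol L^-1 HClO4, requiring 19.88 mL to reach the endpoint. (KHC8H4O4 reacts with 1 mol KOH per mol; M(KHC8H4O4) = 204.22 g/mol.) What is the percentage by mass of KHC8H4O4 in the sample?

56.4%

Total n(KOH) added = 0.1960 x 0.05141 = 0.01008 mol.
n(HClO4) used = 0.2330 x 0.01988 = 0.004632 mol, which equals the excess n(KOH).
So n(KOH) consumed by the sample = 0.01008 - 0.004632 = 0.005444 mol.
n(KHC8H4O4) = 0.005444 / 1 = 0.005444 mol.
mass KHC8H4O4 = 0.005444 x 204.22 = 1.112 g, so %KHC8H4O4 = 1.112/1.9710 x 100 = 56.4%.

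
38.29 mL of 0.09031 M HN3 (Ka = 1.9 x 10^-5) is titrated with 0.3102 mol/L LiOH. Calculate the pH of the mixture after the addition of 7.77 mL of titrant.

5.08

Initial n(HN3) = 0.09031 x 0.03829 = 0.003458 mol.
n(LiOH) added = 0.3102 x 0.007770 = 0.002410 mol, converting that many moles of HN3 to N3-.
Remaining n(HN3) = 0.001048 mol; n(N3-) = 0.002410 mol.
By Henderson-Hasselbalch, pH = pKa + log([A^-]/[HA]) = 4.72 + log(0.002410/0.001048) = 4.72 + (+0.36) = 5.08.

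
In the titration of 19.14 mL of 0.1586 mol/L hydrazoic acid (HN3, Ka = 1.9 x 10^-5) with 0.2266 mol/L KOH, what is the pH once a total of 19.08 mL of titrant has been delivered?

12.53

n(acid) = 0.1586 x 0.01914 = 0.003036 mol; n(KOH) added = 0.2266 x 0.01908 = 0.004324 mol.
Base is in excess by 0.004324 - 0.003036 = 0.001288 mol in a total volume of 0.03822 L.
[OH^-] = 0.001288/0.03822 = 0.03370 M, so pOH = 1.47 and pH = 14.00 - 1.47 = 12.53.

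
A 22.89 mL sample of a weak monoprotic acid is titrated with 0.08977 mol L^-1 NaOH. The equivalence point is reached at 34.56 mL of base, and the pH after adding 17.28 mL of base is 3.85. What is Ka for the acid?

1.4 x 10^-4

17.28 mL is half of the equivalence volume, so this is the half-equivalence point where [HA] = [A^-].
At half-equivalence pH = pKa, so pKa = 3.85.
Ka = 10^(-3.85) = 1.4 x 10^-4.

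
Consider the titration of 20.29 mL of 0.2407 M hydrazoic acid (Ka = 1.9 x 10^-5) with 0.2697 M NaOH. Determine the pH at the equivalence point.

8.91

n(HN3) = 0.2407 x 0.02029 = 0.004884 mol; V(NaOH) at equivalence = 0.004884/0.2697 = 0.01811 L.
At equivalence all the acid is converted to N3-; total volume = 0.02029 + 0.01811 = 0.03840 L, so [N3-] = 0.004884/0.03840 = 0.1272 M.
Kb = Kw/Ka = 1.0e-14 / 1.9 x 10^-5 = 5.26e-10.
[OH^-] = sqrt(Kb x [N3-]) = sqrt(5.26e-10 x 0.1272) = 8.18e-6 M.
pOH = 5.09, so pH = 14.00 - 5.09 = 8.91.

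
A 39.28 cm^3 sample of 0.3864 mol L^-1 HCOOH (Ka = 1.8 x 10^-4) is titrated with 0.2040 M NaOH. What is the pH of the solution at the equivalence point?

8.44

n(HCOOH) = 0.3864 x 0.03928 = 0.01518 mol; V(NaOH) at equivalence = 0.01518/0.2040 = 0.07440 L.
At equivalence all the acid is converted to HCOO-; total volume = 0.03928 + 0.07440 = 0.1137 L, so [HCOO-] = 0.01518/0.1137 = 0.1335 M.
Kb = Kw/Ka = 1.0e-14 / 1.8 x 10^-4 = 5.56e-11.
[OH^-] = sqrt(Kb x [HCOO-]) = sqrt(5.56e-11 x 0.1335) = 2.72e-6 M.
pOH = 5.56, so pH = 14.00 - 5.56 = 8.44.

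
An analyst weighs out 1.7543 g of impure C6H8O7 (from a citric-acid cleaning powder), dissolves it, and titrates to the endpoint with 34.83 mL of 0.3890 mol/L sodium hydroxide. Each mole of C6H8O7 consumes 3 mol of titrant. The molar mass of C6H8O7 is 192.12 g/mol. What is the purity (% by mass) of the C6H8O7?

49.5%

n(NaOH) = 0.3890 x 0.03483 = 0.01355 mol.
n(C6H8O7) = 0.01355 / 3 = 0.004516 mol.
mass of C6H8O7 = 0.004516 x 192.12 = 0.8677 g.
% purity = 0.8677 / 1.7543 x 100 = 49.5%.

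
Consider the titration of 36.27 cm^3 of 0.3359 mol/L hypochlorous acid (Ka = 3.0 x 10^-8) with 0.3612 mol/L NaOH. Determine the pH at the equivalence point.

n(HClO) = 0.3359 x 0.03627 = 0.01218 mol; V(NaOH) at equivalence = 0.01218/0.3612 = 0.03373 L.
At equivalence all the acid is converted to ClO-; total volume = 0.03627 + 0.03373 = 0.07000 L, so [ClO-] = 0.01218/0.07000 = 0.1740 M.
Kb = Kw/Ka = 1.0e-14 / 3.0 x 10^-8 = 3.33e-7.
[OH^-] = sqrt(Kb x [ClO-]) = sqrt(3.33e-7 x 0.1740) = 0.000241 M.
pOH = 3.62, so pH = 14.00 - 3.62 = 10.38.

10.38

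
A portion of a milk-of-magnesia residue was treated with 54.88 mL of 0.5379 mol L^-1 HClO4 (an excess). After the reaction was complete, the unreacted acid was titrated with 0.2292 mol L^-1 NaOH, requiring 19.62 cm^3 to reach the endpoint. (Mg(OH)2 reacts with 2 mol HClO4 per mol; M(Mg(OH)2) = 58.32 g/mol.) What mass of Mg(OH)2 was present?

0.730 g

Total n(HClO4) added = 0.5379 x 0.05488 = 0.02952 mol.
n(NaOH) used = 0.2292 x 0.01962 = 0.004497 mol, which equals the excess n(HClO4).
So n(HClO4) consumed by the sample = 0.02952 - 0.004497 = 0.02502 mol.
n(Mg(OH)2) = 0.02502 / 2 = 0.01251 mol.
mass = 0.01251 mol x 58.32 g/mol = 0.730 g.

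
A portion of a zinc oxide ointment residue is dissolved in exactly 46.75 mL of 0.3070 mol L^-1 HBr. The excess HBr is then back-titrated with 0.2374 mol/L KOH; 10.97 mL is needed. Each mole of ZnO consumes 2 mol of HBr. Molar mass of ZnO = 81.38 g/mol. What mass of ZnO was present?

0.478 g

Total n(HBr) added = 0.3070 x 0.04675 = 0.01435 mol.
n(KOH) used = 0.2374 x 0.01097 = 0.002604 mol, which equals the excess n(HBr).
So n(HBr) consumed by the sample = 0.01435 - 0.002604 = 0.01175 mol.
n(ZnO) = 0.01175 / 2 = 0.005874 mol.
mass = 0.005874 mol x 81.38 g/mol = 0.478 g.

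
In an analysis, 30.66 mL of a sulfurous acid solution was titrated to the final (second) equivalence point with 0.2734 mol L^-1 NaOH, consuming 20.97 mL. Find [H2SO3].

n(NaOH) = 0.2734 x 0.02097 = 0.005733 mol.
At the final (second) equivalence point, 2 mol OH^- react per mol H2SO3, so n(H2SO3) = 0.005733 / 2 = 0.002867 mol.
[H2SO3] = 0.002867 / 0.03066 L = 0.0935 M.

0.0935 M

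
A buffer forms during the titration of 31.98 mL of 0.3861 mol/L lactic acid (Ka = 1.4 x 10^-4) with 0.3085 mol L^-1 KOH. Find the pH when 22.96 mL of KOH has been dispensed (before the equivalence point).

Initial n(HC3H5O3) = 0.3861 x 0.03198 = 0.01235 mol.
n(KOH) added = 0.3085 x 0.02296 = 0.007083 mol, converting that many moles of HC3H5O3 to C3H5O3-.
Remaining n(HC3H5O3) = 0.005264 mol; n(C3H5O3-) = 0.007083 mol.
By Henderson-Hasselbalch, pH = pKa + log([A^-]/[HA]) = 3.85 + log(0.007083/0.005264) = 3.85 + (+0.13) = 3.98.

3.98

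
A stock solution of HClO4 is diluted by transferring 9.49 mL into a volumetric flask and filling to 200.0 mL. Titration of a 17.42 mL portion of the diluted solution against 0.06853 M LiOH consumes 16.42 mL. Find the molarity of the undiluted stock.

1.36 M

n(LiOH) = 0.06853 x 0.01642 = 0.001125 mol.
n(HClO4) in the aliquot = 0.001125 mol.
[diluted HClO4] = 0.001125 / 0.01742 = 0.06460 M.
Dilution factor = 200.0/9.490 = 21.07, so [stock] = 0.06460 x 21.07 = 1.36 M.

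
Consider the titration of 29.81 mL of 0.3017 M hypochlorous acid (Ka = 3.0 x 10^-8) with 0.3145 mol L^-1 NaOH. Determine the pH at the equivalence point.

10.36

n(HClO) = 0.3017 x 0.02981 = 0.008994 mol; V(NaOH) at equivalence = 0.008994/0.3145 = 0.02860 L.
At equivalence all the acid is converted to ClO-; total volume = 0.02981 + 0.02860 = 0.05841 L, so [ClO-] = 0.008994/0.05841 = 0.1540 M.
Kb = Kw/Ka = 1.0e-14 / 3.0 x 10^-8 = 3.33e-7.
[OH^-] = sqrt(Kb x [ClO-]) = sqrt(3.33e-7 x 0.1540) = 0.000227 M.
pOH = 3.64, so pH = 14.00 - 3.64 = 10.36.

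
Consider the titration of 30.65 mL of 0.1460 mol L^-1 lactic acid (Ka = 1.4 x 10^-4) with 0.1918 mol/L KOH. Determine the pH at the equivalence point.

8.39

n(HC3H5O3) = 0.1460 x 0.03065 = 0.004475 mol; V(KOH) at equivalence = 0.004475/0.1918 = 0.02333 L.
At equivalence all the acid is converted to C3H5O3-; total volume = 0.03065 + 0.02333 = 0.05398 L, so [C3H5O3-] = 0.004475/0.05398 = 0.08290 M.
Kb = Kw/Ka = 1.0e-14 / 1.4 x 10^-4 = 7.14e-11.
[OH^-] = sqrt(Kb x [C3H5O3-]) = sqrt(7.14e-11 x 0.08290) = 2.43e-6 M.
pOH = 5.61, so pH = 14.00 - 5.61 = 8.39.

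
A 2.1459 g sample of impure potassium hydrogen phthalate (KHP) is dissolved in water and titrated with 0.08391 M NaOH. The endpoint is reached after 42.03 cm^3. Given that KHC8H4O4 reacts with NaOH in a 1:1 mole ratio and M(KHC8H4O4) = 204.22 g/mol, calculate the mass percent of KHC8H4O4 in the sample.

n(NaOH) = 0.08391 x 0.04203 = 0.003527 mol.
n(KHC8H4O4) = 0.003527 / 1 = 0.003527 mol.
mass of KHC8H4O4 = 0.003527 x 204.22 = 0.7202 g.
% purity = 0.7202 / 2.1459 x 100 = 33.6%.

33.6%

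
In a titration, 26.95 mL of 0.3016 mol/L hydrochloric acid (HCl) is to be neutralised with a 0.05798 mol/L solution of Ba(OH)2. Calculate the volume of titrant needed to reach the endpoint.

n(HCl) = 0.3016 mol/L x 0.02695 L = 0.008128 mol.
The neutralisation is 2 HCl : 1 Ba(OH)2, so n(Ba(OH)2) = 0.008128 x 1/2 = 0.004064 mol.
V(Ba(OH)2) = 0.004064 / 0.05798 = 0.07009 L = 70.1 mL.

70.1 mL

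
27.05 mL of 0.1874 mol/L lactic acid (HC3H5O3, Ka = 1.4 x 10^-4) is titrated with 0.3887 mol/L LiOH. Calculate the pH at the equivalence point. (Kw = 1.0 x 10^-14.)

n(HC3H5O3) = 0.1874 x 0.02705 = 0.005069 mol; V(LiOH) at equivalence = 0.005069/0.3887 = 0.01304 L.
At equivalence all the acid is converted to C3H5O3-; total volume = 0.02705 + 0.01304 = 0.04009 L, so [C3H5O3-] = 0.005069/0.04009 = 0.1264 M.
Kb = Kw/Ka = 1.0e-14 / 1.4 x 10^-4 = 7.14e-11.
[OH^-] = sqrt(Kb x [C3H5O3-]) = sqrt(7.14e-11 x 0.1264) = 3.01e-6 M.
pOH = 5.52, so pH = 14.00 - 5.52 = 8.48.

8.48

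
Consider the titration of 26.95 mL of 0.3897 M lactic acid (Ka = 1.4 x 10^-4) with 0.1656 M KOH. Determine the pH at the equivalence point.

8.46

n(HC3H5O3) = 0.3897 x 0.02695 = 0.01050 mol; V(KOH) at equivalence = 0.01050/0.1656 = 0.06342 L.
At equivalence all the acid is converted to C3H5O3-; total volume = 0.02695 + 0.06342 = 0.09037 L, so [C3H5O3-] = 0.01050/0.09037 = 0.1162 M.
Kb = Kw/Ka = 1.0e-14 / 1.4 x 10^-4 = 7.14e-11.
[OH^-] = sqrt(Kb x [C3H5O3-]) = sqrt(7.14e-11 x 0.1162) = 2.88e-6 M.
pOH = 5.54, so pH = 14.00 - 5.54 = 8.46.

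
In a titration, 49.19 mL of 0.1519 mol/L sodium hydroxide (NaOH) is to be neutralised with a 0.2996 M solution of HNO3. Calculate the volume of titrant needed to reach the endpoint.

24.9 mL

n(NaOH) = 0.1519 mol/L x 0.04919 L = 0.007472 mol.
At equivalence n(HNO3) = n(NaOH) = 0.007472 mol.
V(HNO3) = 0.007472 / 0.2996 = 0.02494 L = 24.9 mL.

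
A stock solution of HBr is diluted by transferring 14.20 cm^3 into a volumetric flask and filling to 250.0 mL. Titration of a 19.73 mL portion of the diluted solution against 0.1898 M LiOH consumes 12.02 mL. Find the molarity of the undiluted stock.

2.04 M

n(LiOH) = 0.1898 x 0.01202 = 0.002281 mol.
n(HBr) in the aliquot = 0.002281 mol.
[diluted HBr] = 0.002281 / 0.01973 = 0.1156 M.
Dilution factor = 250.0/14.20 = 17.61, so [stock] = 0.1156 x 17.61 = 2.04 M.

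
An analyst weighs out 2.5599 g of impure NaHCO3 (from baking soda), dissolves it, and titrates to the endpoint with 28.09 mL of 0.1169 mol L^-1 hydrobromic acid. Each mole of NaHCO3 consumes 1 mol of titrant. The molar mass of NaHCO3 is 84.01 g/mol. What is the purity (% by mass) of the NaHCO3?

10.8%

n(HBr) = 0.1169 x 0.02809 = 0.003284 mol.
n(NaHCO3) = 0.003284 / 1 = 0.003284 mol.
mass of NaHCO3 = 0.003284 x 84.01 = 0.2759 g.
% purity = 0.2759 / 2.5599 x 100 = 10.8%.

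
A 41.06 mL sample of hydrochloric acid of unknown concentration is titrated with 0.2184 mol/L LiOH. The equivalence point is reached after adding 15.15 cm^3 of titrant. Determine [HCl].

n(LiOH) delivered = 0.2184 x 0.01515 = 0.003309 mol.
For a 1:1 reaction, n(HCl) = 0.003309 mol.
[HCl] = 0.003309 mol / 0.04106 L = 0.0806 M.

0.0806 M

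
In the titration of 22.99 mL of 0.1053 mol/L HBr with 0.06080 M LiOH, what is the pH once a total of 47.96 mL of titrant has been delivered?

n(acid) = 0.1053 x 0.02299 = 0.002421 mol; n(LiOH) added = 0.06080 x 0.04796 = 0.002916 mol.
Base is in excess by 0.002916 - 0.002421 = 0.0004951 mol in a total volume of 0.07095 L.
[OH^-] = 0.0004951/0.07095 = 0.006978 M, so pOH = 2.16 and pH = 14.00 - 2.16 = 11.84.

11.84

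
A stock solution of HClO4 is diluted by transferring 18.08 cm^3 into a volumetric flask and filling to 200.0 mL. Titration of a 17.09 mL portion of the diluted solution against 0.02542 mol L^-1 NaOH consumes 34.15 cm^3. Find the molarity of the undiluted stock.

0.562 M

n(NaOH) = 0.02542 x 0.03415 = 0.0008681 mol.
n(HClO4) in the aliquot = 0.0008681 mol.
[diluted HClO4] = 0.0008681 / 0.01709 = 0.05080 M.
Dilution factor = 200.0/18.08 = 11.06, so [stock] = 0.05080 x 11.06 = 0.562 M.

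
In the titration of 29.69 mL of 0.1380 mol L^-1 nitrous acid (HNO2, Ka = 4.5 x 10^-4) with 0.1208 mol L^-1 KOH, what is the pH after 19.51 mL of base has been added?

3.48

Initial n(HNO2) = 0.1380 x 0.02969 = 0.004097 mol.
n(KOH) added = 0.1208 x 0.01951 = 0.002357 mol, converting that many moles of HNO2 to NO2-.
Remaining n(HNO2) = 0.001740 mol; n(NO2-) = 0.002357 mol.
By Henderson-Hasselbalch, pH = pKa + log([A^-]/[HA]) = 3.35 + log(0.002357/0.001740) = 3.35 + (+0.13) = 3.48.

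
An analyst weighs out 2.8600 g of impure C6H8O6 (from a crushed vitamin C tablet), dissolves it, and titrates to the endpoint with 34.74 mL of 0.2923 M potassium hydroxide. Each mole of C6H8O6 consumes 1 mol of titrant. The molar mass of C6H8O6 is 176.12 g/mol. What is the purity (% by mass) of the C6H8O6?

n(KOH) = 0.2923 x 0.03474 = 0.01015 mol.
n(C6H8O6) = 0.01015 / 1 = 0.01015 mol.
mass of C6H8O6 = 0.01015 x 176.12 = 1.788 g.
% purity = 1.788 / 2.8600 x 100 = 62.5%.

62.5%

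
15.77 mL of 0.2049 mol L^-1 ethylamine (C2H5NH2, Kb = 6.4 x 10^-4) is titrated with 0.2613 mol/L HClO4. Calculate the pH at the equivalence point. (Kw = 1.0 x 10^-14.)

5.87

n(C2H5NH2) = 0.2049 x 0.01577 = 0.003231 mol; V(HClO4) at equivalence = 0.003231/0.2613 = 0.01237 L.
At equivalence the base is fully converted to C2H5NH3+; total volume = 0.02814 L, so [C2H5NH3+] = 0.003231/0.02814 = 0.1148 M.
Ka(C2H5NH3+) = Kw/Kb = 1.0e-14 / 6.4 x 10^-4 = 1.56e-11.
[H^+] = sqrt(Ka x [C2H5NH3+]) = sqrt(1.56e-11 x 0.1148) = 1.34e-6 M.
pH = -log(1.34e-6) = 5.87.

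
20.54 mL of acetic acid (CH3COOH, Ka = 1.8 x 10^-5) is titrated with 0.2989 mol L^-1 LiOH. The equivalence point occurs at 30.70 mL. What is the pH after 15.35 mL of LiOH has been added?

4.74

15.35 mL is exactly half the equivalence volume (30.70/2), i.e. the half-equivalence point.
There, n(HA) = n(A^-), so pH = pKa = -log(1.8 x 10^-5) = 4.74.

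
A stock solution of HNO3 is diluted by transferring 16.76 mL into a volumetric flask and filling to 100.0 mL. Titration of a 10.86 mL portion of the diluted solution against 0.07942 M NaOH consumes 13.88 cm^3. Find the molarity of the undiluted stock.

0.606 M

n(NaOH) = 0.07942 x 0.01388 = 0.001102 mol.
n(HNO3) in the aliquot = 0.001102 mol.
[diluted HNO3] = 0.001102 / 0.01086 = 0.1015 M.
Dilution factor = 100.0/16.76 = 5.967, so [stock] = 0.1015 x 5.967 = 0.606 M.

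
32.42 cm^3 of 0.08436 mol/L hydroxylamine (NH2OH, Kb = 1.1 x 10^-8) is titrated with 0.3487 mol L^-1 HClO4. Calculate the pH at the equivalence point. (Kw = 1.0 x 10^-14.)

3.60

n(NH2OH) = 0.08436 x 0.03242 = 0.002735 mol; V(HClO4) at equivalence = 0.002735/0.3487 = 0.007843 L.
At equivalence the base is fully converted to NH3OH+; total volume = 0.04026 L, so [NH3OH+] = 0.002735/0.04026 = 0.06793 M.
Ka(NH3OH+) = Kw/Kb = 1.0e-14 / 1.1 x 10^-8 = 9.09e-7.
[H^+] = sqrt(Ka x [NH3OH+]) = sqrt(9.09e-7 x 0.06793) = 0.000248 M.
pH = -log(0.000248) = 3.60.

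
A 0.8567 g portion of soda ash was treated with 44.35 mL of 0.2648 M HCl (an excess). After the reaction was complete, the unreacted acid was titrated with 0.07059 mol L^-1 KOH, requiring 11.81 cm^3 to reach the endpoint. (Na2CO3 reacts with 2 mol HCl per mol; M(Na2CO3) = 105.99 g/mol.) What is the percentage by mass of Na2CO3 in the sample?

67.5%

Total n(HCl) added = 0.2648 x 0.04435 = 0.01174 mol.
n(KOH) used = 0.07059 x 0.01181 = 0.0008337 mol, which equals the excess n(HCl).
So n(HCl) consumed by the sample = 0.01174 - 0.0008337 = 0.01091 mol.
n(Na2CO3) = 0.01091 / 2 = 0.005455 mol.
mass Na2CO3 = 0.005455 x 105.99 = 0.5782 g, so %Na2CO3 = 0.5782/0.8567 x 100 = 67.5%.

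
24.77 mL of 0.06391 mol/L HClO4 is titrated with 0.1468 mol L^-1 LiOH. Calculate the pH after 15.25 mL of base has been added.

n(acid) = 0.06391 x 0.02477 = 0.001583 mol; n(LiOH) added = 0.1468 x 0.01525 = 0.002239 mol.
Base is in excess by 0.002239 - 0.001583 = 0.0006556 mol in a total volume of 0.04002 L.
[OH^-] = 0.0006556/0.04002 = 0.01638 M, so pOH = 1.79 and pH = 14.00 - 1.79 = 12.21.

12.21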